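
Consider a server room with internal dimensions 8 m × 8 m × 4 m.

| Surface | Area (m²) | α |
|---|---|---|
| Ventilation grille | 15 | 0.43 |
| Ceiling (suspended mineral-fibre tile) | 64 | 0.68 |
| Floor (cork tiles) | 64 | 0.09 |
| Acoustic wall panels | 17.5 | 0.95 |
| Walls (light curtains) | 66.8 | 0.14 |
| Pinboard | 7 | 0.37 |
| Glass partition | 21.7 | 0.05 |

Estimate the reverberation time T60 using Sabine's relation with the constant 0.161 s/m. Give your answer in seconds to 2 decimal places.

A = Σ Sᵢαᵢ = 15*0.43 + 64*0.68 + 64*0.09 + 17.5*0.95 + 66.8*0.14 + 7*0.37 + 21.7*0.05 = 85.382 sabins.
Room volume: 256 m³.
T = 0.161 V/A = 0.161·256/85.382 = 0.48 s.

0.48 s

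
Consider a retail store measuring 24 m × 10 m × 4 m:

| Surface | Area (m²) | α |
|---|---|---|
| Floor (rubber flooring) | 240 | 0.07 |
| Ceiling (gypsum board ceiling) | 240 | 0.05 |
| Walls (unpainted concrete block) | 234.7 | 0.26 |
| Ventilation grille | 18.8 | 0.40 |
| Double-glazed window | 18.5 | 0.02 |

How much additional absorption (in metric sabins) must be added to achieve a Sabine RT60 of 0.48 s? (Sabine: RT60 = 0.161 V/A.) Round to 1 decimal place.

224.3 sabins

Summing Sᵢαᵢ: 16.800 + 12.000 + 61.022 + 7.520 + 0.370 → A₁ = 97.712 sabins.
For T = 0.48 s, need A₂ = 0.161·V/T = 0.161·960/0.48 = 322.000 sabins.
ΔA = A₂ − A₁ = 322.000 − 97.712 = 224.3 sabins.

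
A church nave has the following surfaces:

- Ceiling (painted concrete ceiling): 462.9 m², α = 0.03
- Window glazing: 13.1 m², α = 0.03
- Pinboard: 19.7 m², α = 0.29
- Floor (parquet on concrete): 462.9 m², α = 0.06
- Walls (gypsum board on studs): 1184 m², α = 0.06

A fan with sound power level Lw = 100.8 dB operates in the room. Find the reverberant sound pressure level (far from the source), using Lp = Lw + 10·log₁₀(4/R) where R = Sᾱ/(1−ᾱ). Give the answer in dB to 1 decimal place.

85.8 dB

Σ(Sᵢαᵢ) = 462.9×0.03 + 13.1×0.03 + 19.7×0.29 + 462.9×0.06 + 1184×0.06 = 118.807; total area S = 2142.6 m².
ᾱ = 0.0554, so room constant R = A/(1−ᾱ) = 125.775 m².
Lp = Lw + 10 log₁₀(4/R) = 100.8 -14.98 = 85.8 dB.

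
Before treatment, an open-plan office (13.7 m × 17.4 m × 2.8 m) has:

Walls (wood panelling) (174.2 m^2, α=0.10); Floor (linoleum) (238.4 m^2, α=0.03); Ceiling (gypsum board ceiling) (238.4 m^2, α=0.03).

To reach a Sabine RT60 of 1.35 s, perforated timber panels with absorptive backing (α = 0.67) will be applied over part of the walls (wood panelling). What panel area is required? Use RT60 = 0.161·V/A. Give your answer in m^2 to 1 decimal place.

84.0

Equivalent absorption area: A₁ = 174.2·0.10 + 238.4·0.03 + 238.4·0.03 = 31.724 m^2.
V = 667.464 m³. Target absorption A₂ = 0.161 × 667.464 / 1.35 = 79.601 sabins.
ΔA needed = 79.601 − 31.724 = 47.877 sabins.
Net gain per m^2: Δα = 0.67 − 0.10 = 0.57.
Area = ΔA/Δα = 47.877/0.57 = 84.0 m^2.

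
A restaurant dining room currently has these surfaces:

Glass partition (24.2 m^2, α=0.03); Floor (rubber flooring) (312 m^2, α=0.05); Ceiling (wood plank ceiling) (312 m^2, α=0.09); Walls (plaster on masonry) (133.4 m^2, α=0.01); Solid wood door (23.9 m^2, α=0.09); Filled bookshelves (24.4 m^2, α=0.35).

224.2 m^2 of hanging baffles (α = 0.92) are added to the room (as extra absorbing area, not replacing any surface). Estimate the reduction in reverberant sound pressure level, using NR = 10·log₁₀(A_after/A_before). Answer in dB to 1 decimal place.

6.7 dB

Equivalent absorption area: A_before = 24.2·0.03 + 312·0.05 + 312·0.09 + 133.4·0.01 + 23.9·0.09 + 24.4·0.35 = 56.431 m^2.
Treatment contributes 224.2·0.92 = 206.264 sabins.
A_after = 56.431 + 206.264 = 262.695 sabins.
NR = 10·log₁₀(262.695/56.431) = 6.7 dB.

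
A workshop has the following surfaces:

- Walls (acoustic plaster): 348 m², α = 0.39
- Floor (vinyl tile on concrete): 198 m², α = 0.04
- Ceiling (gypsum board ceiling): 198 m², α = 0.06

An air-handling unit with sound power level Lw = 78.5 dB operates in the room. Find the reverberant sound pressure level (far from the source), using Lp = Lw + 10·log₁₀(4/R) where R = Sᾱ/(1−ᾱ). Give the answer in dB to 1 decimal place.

Σ(Sᵢαᵢ) = 348·0.39 + 198·0.04 + 198·0.06 = 155.520; total area S = 744.0 m².
ᾱ = 0.2090, so room constant R = A/(1−ᾱ) = 196.612 m².
Lp = Lw + 10 log₁₀(4/R) = 78.5 -16.92 = 61.6 dB.

61.6 dB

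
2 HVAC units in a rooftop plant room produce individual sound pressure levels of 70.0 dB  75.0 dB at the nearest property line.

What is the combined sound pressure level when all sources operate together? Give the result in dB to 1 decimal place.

76.2 dB

Sum in the linear (power) domain: Σ 10^(Lᵢ/10) = 10^(70.0/10) + 10^(75.0/10) = 4.162e+07.
L_total = 10·log₁₀(4.162e+07) = 76.2 dB.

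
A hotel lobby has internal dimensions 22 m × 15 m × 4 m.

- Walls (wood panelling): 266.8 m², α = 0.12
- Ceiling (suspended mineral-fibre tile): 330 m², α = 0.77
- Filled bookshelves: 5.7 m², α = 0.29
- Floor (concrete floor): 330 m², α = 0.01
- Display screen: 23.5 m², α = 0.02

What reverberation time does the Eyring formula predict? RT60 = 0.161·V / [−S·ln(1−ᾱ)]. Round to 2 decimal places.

Total surface area S = 266.8 + 330 + 5.7 + 330 + 23.5 = 956.0 m².
Absorption A = 266.8×0.12 + 330×0.77 + 5.7×0.29 + 330×0.01 + 23.5×0.02 = 291.539 sabins.
Mean coefficient ᾱ = A/S = 0.3050.
Eyring denominator: −S ln(1−ᾱ) = 347.834.
V = 22 × 15 × 4 = 1320 m³.
RT60 = 0.161 × 1320 / 347.834 = 0.61 s.

0.61 s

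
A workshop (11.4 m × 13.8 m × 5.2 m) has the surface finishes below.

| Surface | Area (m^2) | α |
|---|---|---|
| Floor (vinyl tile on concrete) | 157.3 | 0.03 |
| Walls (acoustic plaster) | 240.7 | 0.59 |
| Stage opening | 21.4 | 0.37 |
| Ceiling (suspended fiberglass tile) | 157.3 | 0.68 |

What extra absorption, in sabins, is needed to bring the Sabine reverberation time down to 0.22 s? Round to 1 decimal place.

Equivalent absorption area: A₁ = 157.3·0.03 + 240.7·0.59 + 21.4·0.37 + 157.3·0.68 = 261.614 m^2.
V = 818.064 m³. Required absorption A₂ = 0.161 × 818.064 / 0.22 = 598.674 sabins.
ΔA = A₂ − A₁ = 598.674 − 261.614 = 337.1 sabins.

337.1 sabins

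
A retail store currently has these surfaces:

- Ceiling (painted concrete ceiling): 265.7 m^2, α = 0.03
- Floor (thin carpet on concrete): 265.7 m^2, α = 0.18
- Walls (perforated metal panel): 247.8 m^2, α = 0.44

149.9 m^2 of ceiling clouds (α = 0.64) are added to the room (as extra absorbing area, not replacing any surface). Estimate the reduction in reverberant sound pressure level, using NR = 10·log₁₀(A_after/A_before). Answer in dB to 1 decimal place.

Equivalent absorption area: A_before = 265.7*0.03 + 265.7*0.18 + 247.8*0.44 = 164.829 m^2.
Treatment contributes 149.9·0.64 = 95.936 sabins.
New total A_after = 260.765 sabins.
NR = 10·log₁₀(260.765/164.829) = 2.0 dB.

2.0 dB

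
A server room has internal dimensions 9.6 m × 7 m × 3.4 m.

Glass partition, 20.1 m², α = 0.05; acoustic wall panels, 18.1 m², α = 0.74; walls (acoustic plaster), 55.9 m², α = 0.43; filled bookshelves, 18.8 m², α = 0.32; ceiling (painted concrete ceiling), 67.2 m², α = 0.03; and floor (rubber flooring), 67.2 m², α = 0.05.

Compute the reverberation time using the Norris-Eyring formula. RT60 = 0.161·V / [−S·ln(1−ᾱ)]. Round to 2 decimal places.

S = Σ Sᵢ = 247.3 m².
Σ(Sᵢαᵢ) = 20.1·0.05 + 18.1·0.74 + 55.9·0.43 + 18.8·0.32 + 67.2·0.03 + 67.2·0.05 = 49.828.
Mean coefficient ᾱ = A/S = 0.2015.
−S·ln(1−ᾱ) = −247.3 × ln(1 − 0.2015) = 55.648.
V = 9.6 × 7 × 3.4 = 228.48 m³.
RT60 = 0.161 × 228.48 / 55.648 = 0.66 s.

0.66 s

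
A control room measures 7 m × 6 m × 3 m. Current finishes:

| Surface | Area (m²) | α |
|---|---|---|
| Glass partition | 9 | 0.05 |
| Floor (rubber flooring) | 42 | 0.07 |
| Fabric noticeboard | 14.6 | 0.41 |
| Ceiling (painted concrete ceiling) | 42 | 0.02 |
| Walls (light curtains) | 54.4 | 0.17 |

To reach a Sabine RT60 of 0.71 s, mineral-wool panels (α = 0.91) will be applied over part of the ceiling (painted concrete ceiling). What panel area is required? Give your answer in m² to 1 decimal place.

Equivalent absorption area: A₁ = 9·0.05 + 42·0.07 + 14.6·0.41 + 42·0.02 + 54.4·0.17 = 19.464 m².
Required A₂ = 0.161·126/0.71 = 28.572 sabins.
Absorption to add: 28.572 − 19.464 = 9.108 sabins.
Each m² of panel replacing the ceiling (painted concrete ceiling) adds (0.91 − 0.02) = 0.89 sabins.
Area = ΔA/Δα = 9.108/0.89 = 10.2 m².

10.2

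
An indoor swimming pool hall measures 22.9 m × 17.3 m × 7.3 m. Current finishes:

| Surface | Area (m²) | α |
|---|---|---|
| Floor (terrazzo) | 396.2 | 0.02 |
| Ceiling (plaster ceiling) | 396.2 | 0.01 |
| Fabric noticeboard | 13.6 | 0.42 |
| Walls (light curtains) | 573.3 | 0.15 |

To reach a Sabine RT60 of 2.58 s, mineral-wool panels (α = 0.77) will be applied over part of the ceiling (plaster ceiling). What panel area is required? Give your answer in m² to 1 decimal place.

Equivalent absorption area: A₁ = 396.2·0.02 + 396.2·0.01 + 13.6·0.42 + 573.3·0.15 = 103.593 m².
V = 2892.041 m³. Target absorption A₂ = 0.161 × 2892.041 / 2.58 = 180.472 sabins.
ΔA needed = 180.472 − 103.593 = 76.879 sabins.
Net gain per m²: Δα = 0.77 − 0.01 = 0.76.
Area = ΔA/Δα = 76.879/0.76 = 101.2 m².

101.2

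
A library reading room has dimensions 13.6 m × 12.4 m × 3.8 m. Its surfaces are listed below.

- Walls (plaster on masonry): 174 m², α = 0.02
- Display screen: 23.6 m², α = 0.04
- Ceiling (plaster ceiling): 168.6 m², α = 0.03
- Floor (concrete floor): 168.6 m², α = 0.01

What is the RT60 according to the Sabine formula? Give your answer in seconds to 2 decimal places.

Summing Sᵢαᵢ: 3.480 + 0.944 + 5.058 + 1.686 → A = 11.168 sabins.
Room volume: 640.832 m³.
RT60 = 0.161 · V / A = 0.161 × 640.832 / 11.168 = 9.24 s.

9.24 sec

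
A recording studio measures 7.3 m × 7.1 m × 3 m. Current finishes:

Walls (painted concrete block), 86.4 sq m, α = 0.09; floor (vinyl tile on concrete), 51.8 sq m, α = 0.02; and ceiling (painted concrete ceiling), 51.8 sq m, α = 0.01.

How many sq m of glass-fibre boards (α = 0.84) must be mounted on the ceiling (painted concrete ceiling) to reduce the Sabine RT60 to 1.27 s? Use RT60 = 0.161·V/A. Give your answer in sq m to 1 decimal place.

Total absorption A₁ = 86.4·0.09 + 51.8·0.02 + 51.8·0.01
  = 7.776 + 1.036 + 0.518 = 9.330 sq m sabins.
Required A₂ = 0.161·155.49/1.27 = 19.712 sabins.
ΔA needed = 19.712 − 9.330 = 10.382 sabins.
Net gain per sq m: Δα = 0.84 − 0.01 = 0.83.
Area = ΔA/Δα = 10.382/0.83 = 12.5 sq m.

12.5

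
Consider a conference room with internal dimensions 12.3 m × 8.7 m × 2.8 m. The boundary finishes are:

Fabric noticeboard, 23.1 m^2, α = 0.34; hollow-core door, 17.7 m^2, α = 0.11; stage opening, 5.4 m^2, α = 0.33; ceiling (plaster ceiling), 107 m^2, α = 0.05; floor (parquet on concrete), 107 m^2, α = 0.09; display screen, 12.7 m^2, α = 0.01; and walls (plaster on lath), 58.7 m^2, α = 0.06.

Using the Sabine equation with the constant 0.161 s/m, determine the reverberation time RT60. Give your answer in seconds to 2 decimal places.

Summing Sᵢαᵢ: 7.854 + 1.947 + 1.782 + 5.350 + 9.630 + 0.127 + 3.522 → A = 30.212 sabins.
Volume V = 12.3 × 8.7 × 2.8 = 299.628 m³.
RT60 = 0.161 · V / A = 0.161 × 299.628 / 30.212 = 1.60 s.

1.60 sec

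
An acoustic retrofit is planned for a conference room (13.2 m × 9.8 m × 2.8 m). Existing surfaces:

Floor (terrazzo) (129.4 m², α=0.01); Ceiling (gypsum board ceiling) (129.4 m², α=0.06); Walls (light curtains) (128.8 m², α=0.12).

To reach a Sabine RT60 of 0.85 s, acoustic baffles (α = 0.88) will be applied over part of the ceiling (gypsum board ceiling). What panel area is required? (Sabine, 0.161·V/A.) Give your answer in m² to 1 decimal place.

53.8

Equivalent absorption area: A₁ = 129.4·0.01 + 129.4·0.06 + 128.8·0.12 = 24.514 m².
Required A₂ = 0.161·362.208/0.85 = 68.606 sabins.
Absorption to add: 68.606 − 24.514 = 44.092 sabins.
Each m² of panel replacing the ceiling (gypsum board ceiling) adds (0.88 − 0.06) = 0.82 sabins.
Panel area = 44.092 / 0.82 = 53.8 m².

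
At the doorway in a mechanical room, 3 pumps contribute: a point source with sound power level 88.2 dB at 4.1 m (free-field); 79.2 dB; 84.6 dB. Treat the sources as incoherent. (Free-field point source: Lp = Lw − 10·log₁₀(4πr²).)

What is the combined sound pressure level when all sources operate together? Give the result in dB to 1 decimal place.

85.7 dB

Source at 4.1 m: Lp = 88.2 − 10·log₁₀(4π·4.1²) = 88.2 − 10·log₁₀(211.241) = 65.0 dB.
Sum in the linear (power) domain: Σ 10^(Lᵢ/10) = 10^(65.0/10) + 10^(79.2/10) + 10^(84.6/10) = 3.747e+08.
Back to dB: 10·log₁₀ Σ = 85.7 dB.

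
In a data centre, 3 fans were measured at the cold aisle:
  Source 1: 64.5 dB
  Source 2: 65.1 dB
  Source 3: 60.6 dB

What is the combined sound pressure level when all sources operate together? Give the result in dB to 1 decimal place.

Σ 10^(Lᵢ/10) = 7.202e+06.
Back to dB: 10·log₁₀ Σ = 68.6 dB.

68.6 dB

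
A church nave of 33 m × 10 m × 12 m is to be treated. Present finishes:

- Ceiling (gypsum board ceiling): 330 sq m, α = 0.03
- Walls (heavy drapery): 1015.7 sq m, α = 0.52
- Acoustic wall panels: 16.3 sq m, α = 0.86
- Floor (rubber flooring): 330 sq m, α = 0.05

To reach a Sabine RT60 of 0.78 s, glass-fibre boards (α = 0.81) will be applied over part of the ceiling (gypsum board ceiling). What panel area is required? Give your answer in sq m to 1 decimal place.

Summing Sᵢαᵢ: 9.900 + 528.164 + 14.018 + 16.500 → A₁ = 568.582 sabins.
Required A₂ = 0.161·3960/0.78 = 817.385 sabins.
ΔA needed = 817.385 − 568.582 = 248.803 sabins.
Net gain per sq m: Δα = 0.81 − 0.03 = 0.78.
Panel area = 248.803 / 0.78 = 319.0 sq m.

319.0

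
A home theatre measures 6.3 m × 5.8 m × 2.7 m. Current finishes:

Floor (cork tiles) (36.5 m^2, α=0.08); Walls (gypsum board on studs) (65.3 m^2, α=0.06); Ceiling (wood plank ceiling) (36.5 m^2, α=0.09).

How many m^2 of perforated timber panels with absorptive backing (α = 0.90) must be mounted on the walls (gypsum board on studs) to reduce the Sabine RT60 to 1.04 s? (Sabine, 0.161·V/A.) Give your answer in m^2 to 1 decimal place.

6.1

Equivalent absorption area: A₁ = 36.5·0.08 + 65.3·0.06 + 36.5·0.09 = 10.123 m^2.
Required A₂ = 0.161·98.658/1.04 = 15.273 sabins.
ΔA needed = 15.273 − 10.123 = 5.150 sabins.
Net gain per m^2: Δα = 0.90 − 0.06 = 0.84.
Area = ΔA/Δα = 5.150/0.84 = 6.1 m^2.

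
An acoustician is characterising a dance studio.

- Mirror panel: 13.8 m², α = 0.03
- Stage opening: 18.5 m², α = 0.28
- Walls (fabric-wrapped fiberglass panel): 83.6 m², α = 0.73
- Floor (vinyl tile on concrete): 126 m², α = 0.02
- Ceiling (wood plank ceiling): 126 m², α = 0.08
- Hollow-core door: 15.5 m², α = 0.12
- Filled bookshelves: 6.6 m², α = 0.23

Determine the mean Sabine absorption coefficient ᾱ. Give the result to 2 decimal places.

0.21

S = Σ Sᵢ = 13.8 + 18.5 + 83.6 + 126 + 126 + 15.5 + 6.6 = 390.0 m².
A = 13.8×0.03 + 18.5×0.28 + 83.6×0.73 + 126×0.02 + 126×0.08 + 15.5×0.12 + 6.6×0.23 = 82.600 sabins.
ᾱ = A/S = 0.21.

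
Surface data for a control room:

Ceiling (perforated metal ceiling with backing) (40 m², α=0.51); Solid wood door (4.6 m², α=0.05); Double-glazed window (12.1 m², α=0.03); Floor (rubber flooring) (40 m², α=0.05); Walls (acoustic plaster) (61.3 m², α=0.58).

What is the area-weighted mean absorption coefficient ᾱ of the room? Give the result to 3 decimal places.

Total surface area S = 158.0 m².
A = 40×0.51 + 4.6×0.05 + 12.1×0.03 + 40×0.05 + 61.3×0.58 = 58.547 sabins.
ᾱ = A/S = 0.371.

0.371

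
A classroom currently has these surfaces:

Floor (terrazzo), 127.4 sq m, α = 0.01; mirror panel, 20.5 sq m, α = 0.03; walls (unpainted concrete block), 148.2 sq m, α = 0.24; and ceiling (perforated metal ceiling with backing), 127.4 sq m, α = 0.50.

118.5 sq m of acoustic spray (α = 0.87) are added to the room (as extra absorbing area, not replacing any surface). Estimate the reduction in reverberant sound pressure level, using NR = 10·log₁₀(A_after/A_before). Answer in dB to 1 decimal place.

3.1 dB

Summing Sᵢαᵢ: 1.274 + 0.615 + 35.568 + 63.700 → A_before = 101.157 sabins.
Treatment contributes 118.5·0.87 = 103.095 sabins.
New total A_after = 204.252 sabins.
NR = 10·log₁₀(204.252/101.157) = 3.1 dB.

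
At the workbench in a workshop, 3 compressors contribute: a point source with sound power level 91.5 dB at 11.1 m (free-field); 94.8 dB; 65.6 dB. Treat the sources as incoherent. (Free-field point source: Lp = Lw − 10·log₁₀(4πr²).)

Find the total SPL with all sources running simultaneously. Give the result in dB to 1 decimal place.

94.8 dB

Source at 11.1 m: Lp = 91.5 − 10·log₁₀(4π·11.1²) = 91.5 − 10·log₁₀(1548.303) = 59.6 dB.
Converting to relative power and adding: 10^(59.6/10) + 10^(94.8/10) + 10^(65.6/10) = 3.024e+09.
L_total = 10·log₁₀(3.024e+09) = 94.8 dB.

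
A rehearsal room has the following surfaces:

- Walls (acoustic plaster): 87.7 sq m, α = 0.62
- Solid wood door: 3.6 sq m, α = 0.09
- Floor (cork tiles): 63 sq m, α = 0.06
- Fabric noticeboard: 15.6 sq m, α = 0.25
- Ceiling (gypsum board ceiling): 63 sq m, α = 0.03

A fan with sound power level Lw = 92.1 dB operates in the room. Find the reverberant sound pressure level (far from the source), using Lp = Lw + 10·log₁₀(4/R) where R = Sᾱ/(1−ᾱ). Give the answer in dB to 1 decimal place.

78.6 dB

Σ(Sᵢαᵢ) = 87.7·0.62 + 3.6·0.09 + 63·0.06 + 15.6·0.25 + 63·0.03 = 64.268; total area S = 232.9 sq m.
ᾱ = 0.2759, so room constant R = A/(1−ᾱ) = 88.756 sq m.
Lp = 92.1 + 10·log₁₀(4/88.756) = 92.1 + (-13.46) = 78.6 dB.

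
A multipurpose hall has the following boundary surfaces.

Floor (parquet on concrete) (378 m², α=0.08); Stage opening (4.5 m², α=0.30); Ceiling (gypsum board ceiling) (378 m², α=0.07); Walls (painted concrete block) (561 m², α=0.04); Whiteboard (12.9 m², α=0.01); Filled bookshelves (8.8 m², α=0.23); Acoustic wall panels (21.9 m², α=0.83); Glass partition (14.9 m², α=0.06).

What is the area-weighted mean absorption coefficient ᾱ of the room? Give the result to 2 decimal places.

S = Σ Sᵢ = 378 + 4.5 + 378 + 561 + 12.9 + 8.8 + 21.9 + 14.9 = 1380.0 m².
Σ(Sᵢαᵢ) = 378×0.08 + 4.5×0.30 + 378×0.07 + 561×0.04 + 12.9×0.01 + 8.8×0.23 + 21.9×0.83 + 14.9×0.06 = 101.714.
ᾱ = A/S = 0.07.

0.07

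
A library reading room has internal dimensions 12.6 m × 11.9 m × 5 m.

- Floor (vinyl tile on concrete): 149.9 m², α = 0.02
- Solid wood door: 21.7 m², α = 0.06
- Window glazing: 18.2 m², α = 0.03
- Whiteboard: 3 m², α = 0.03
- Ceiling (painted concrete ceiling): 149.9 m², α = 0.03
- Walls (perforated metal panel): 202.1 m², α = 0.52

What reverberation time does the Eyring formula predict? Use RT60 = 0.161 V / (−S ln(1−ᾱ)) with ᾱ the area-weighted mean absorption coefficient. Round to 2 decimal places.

Total surface area S = 149.9 + 21.7 + 18.2 + 3 + 149.9 + 202.1 = 544.8 m².
Σ(Sᵢαᵢ) = 149.9·0.02 + 21.7·0.06 + 18.2·0.03 + 3·0.03 + 149.9·0.03 + 202.1·0.52 = 114.525.
ᾱ = 114.525 / 544.8 = 0.2102.
−S·ln(1−ᾱ) = −544.8 × ln(1 − 0.2102) = 128.559.
V = 12.6 × 11.9 × 5 = 749.7 m³.
T = 0.161·V/[−S·ln(1−ᾱ)] = 0.161·749.7/128.559 = 0.94 s.

0.94 s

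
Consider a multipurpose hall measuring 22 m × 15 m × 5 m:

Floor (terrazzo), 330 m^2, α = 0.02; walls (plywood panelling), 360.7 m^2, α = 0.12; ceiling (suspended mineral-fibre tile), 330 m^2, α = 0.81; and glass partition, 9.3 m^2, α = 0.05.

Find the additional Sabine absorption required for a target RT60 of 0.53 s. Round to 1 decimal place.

A₁ = Σ Sᵢαᵢ = 330*0.02 + 360.7*0.12 + 330*0.81 + 9.3*0.05 = 317.649 sabins.
For T = 0.53 s, need A₂ = 0.161·V/T = 0.161·1650/0.53 = 501.226 sabins.
Additional absorption ΔA = 501.226 − 317.649 = 183.6 sabins.

183.6 sabins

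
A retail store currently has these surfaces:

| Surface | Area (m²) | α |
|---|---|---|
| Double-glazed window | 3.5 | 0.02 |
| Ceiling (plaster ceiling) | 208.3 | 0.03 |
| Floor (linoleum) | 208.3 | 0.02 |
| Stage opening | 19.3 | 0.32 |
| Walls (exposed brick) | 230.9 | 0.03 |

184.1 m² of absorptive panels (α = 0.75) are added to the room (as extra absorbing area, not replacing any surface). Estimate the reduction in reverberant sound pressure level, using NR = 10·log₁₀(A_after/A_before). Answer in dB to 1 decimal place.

Total absorption A_before = 3.5×0.02 + 208.3×0.03 + 208.3×0.02 + 19.3×0.32 + 230.9×0.03
  = 0.070 + 6.249 + 4.166 + 6.176 + 6.927 = 23.588 m² sabins.
Treatment contributes 184.1·0.75 = 138.075 sabins.
New total A_after = 161.663 sabins.
Reduction = 10 log₁₀(A_after/A_before) = 10 log₁₀(6.8536) = 8.4 dB.

8.4 dB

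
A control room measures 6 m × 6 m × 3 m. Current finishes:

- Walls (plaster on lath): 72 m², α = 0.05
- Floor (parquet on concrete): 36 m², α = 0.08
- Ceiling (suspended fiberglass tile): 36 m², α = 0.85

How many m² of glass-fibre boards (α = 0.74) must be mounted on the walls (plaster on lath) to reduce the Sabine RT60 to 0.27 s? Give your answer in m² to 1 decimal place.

39.6

Summing Sᵢαᵢ: 3.600 + 2.880 + 30.600 → A₁ = 37.080 sabins.
V = 108 m³. Target absorption A₂ = 0.161 × 108 / 0.27 = 64.400 sabins.
Absorption to add: 64.400 − 37.080 = 27.320 sabins.
Each m² of panel replacing the walls (plaster on lath) adds (0.74 − 0.05) = 0.69 sabins.
Area = ΔA/Δα = 27.320/0.69 = 39.6 m².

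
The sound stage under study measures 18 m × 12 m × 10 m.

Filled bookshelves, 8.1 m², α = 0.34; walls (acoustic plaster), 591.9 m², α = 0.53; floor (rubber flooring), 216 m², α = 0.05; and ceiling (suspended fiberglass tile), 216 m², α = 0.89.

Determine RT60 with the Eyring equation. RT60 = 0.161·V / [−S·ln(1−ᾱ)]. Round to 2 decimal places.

0.48 seconds

Total surface area S = 8.1 + 591.9 + 216 + 216 = 1032.0 m².
Absorption A = 8.1×0.34 + 591.9×0.53 + 216×0.05 + 216×0.89 = 519.501 sabins.
ᾱ = 519.501 / 1032.0 = 0.5034.
Eyring denominator: −S ln(1−ᾱ) = 722.369.
V = 18 × 12 × 10 = 2160 m³.
RT60 = 0.161 × 2160 / 722.369 = 0.48 s.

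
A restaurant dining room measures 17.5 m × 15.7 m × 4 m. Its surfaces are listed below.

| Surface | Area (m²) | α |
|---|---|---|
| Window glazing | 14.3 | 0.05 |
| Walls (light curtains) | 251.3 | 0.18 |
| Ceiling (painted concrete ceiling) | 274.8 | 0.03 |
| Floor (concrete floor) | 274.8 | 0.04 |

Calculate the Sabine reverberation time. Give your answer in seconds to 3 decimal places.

2.714 seconds

A = Σ Sᵢαᵢ = 14.3×0.05 + 251.3×0.18 + 274.8×0.03 + 274.8×0.04 = 65.185 sabins.
Room volume: 1099 m³.
RT60 = 0.161 · V / A = 0.161 × 1099 / 65.185 = 2.714 s.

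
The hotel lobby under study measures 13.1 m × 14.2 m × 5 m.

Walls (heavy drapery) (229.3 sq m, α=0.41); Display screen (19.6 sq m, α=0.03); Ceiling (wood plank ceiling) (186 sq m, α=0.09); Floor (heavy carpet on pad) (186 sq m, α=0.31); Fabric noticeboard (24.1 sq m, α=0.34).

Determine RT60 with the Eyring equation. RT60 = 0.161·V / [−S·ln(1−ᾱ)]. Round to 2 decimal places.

S = Σ Sᵢ = 645.0 sq m.
Absorption A = 229.3×0.41 + 19.6×0.03 + 186×0.09 + 186×0.31 + 24.1×0.34 = 177.195 sabins.
ᾱ = 177.195 / 645.0 = 0.2747.
Eyring denominator: −S ln(1−ᾱ) = 207.155.
V = 13.1 × 14.2 × 5 = 930.1 m³.
T = 0.161·V/[−S·ln(1−ᾱ)] = 0.161·930.1/207.155 = 0.72 s.

0.72 sec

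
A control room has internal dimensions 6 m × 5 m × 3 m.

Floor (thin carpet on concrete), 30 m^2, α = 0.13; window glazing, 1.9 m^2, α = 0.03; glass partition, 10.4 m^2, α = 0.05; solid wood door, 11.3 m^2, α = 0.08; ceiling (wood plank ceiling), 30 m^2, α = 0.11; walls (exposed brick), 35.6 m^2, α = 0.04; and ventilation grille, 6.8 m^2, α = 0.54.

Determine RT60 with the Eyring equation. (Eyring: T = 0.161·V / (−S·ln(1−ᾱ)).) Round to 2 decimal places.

0.99 s

Total surface area S = 30 + 1.9 + 10.4 + 11.3 + 30 + 35.6 + 6.8 = 126.0 m^2.
Absorption A = 30×0.13 + 1.9×0.03 + 10.4×0.05 + 11.3×0.08 + 30×0.11 + 35.6×0.04 + 6.8×0.54 = 13.777 sabins.
ᾱ = 13.777 / 126.0 = 0.1093.
Eyring denominator: −S ln(1−ᾱ) = 14.584.
V = 6 × 5 × 3 = 90 m³.
T = 0.161·V/[−S·ln(1−ᾱ)] = 0.161·90/14.584 = 0.99 s.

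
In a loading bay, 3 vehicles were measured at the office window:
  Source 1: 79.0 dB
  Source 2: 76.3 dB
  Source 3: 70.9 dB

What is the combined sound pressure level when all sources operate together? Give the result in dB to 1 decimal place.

81.3 dB

Σ 10^(Lᵢ/10) = 1.344e+08.
Back to dB: 10·log₁₀ Σ = 81.3 dB.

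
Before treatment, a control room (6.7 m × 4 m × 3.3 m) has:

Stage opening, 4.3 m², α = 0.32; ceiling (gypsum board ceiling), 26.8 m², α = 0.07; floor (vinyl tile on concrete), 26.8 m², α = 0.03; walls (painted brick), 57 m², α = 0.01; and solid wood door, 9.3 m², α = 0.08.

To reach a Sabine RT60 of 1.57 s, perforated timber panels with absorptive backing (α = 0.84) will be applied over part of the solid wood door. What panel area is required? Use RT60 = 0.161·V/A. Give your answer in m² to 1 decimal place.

4.9

Total absorption A₁ = 4.3*0.32 + 26.8*0.07 + 26.8*0.03 + 57*0.01 + 9.3*0.08
  = 1.376 + 1.876 + 0.804 + 0.570 + 0.744 = 5.370 m² sabins.
V = 88.44 m³. Target absorption A₂ = 0.161 × 88.44 / 1.57 = 9.069 sabins.
Absorption to add: 9.069 − 5.370 = 3.699 sabins.
Each m² of panel replacing the solid wood door adds (0.84 − 0.08) = 0.76 sabins.
Panel area = 3.699 / 0.76 = 4.9 m².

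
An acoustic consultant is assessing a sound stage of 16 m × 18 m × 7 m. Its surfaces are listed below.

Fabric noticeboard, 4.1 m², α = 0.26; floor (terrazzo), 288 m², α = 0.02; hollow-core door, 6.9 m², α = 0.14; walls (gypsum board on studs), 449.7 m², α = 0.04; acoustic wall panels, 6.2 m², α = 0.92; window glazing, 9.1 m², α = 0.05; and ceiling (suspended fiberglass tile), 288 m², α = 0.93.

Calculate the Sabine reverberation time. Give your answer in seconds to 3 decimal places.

Equivalent absorption area: A = 4.1*0.26 + 288*0.02 + 6.9*0.14 + 449.7*0.04 + 6.2*0.92 + 9.1*0.05 + 288*0.93 = 299.779 m².
Room volume: 2016 m³.
Sabine: RT60 = 0.161 × 2016 / 299.779 = 1.083 s.

1.083 seconds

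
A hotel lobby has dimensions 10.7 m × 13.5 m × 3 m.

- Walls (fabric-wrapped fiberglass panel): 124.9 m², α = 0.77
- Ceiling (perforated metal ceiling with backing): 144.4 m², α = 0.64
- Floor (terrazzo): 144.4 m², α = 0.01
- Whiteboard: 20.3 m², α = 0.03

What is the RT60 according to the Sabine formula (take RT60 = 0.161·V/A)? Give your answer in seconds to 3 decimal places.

Total absorption A = 124.9×0.77 + 144.4×0.64 + 144.4×0.01 + 20.3×0.03
  = 96.173 + 92.416 + 1.444 + 0.609 = 190.642 m² sabins.
Volume V = 10.7 × 13.5 × 3 = 433.35 m³.
Sabine: RT60 = 0.161 × 433.35 / 190.642 = 0.366 s.

0.366 seconds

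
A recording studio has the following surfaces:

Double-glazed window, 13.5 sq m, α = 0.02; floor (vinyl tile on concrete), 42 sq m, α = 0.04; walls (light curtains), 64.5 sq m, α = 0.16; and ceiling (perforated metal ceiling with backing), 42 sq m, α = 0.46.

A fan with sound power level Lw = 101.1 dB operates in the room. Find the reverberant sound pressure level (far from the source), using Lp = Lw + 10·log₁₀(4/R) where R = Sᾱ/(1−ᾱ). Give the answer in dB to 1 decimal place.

Σ(Sᵢαᵢ) = 13.5×0.02 + 42×0.04 + 64.5×0.16 + 42×0.46 = 31.590; total area S = 162.0 sq m.
ᾱ = 0.1950, so room constant R = A/(1−ᾱ) = 39.242 sq m.
Lp = 101.1 + 10·log₁₀(4/39.242) = 101.1 + (-9.92) = 91.2 dB.

91.2 dB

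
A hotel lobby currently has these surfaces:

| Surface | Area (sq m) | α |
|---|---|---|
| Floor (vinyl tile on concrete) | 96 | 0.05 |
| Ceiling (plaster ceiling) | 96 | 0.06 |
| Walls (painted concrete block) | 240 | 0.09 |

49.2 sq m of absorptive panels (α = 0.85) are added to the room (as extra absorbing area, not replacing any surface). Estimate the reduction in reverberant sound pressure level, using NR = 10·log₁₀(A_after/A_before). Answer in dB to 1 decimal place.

Summing Sᵢαᵢ: 4.800 + 5.760 + 21.600 → A_before = 32.160 sabins.
Treatment contributes 49.2·0.85 = 41.820 sabins.
New total A_after = 73.980 sabins.
NR = 10·log₁₀(73.980/32.160) = 3.6 dB.

3.6 dB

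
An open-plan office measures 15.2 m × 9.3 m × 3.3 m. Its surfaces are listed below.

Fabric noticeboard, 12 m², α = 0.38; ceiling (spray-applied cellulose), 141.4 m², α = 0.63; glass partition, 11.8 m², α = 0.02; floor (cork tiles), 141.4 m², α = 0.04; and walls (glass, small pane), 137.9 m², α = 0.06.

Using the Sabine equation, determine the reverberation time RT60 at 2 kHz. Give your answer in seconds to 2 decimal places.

0.70 sec

Total absorption A = 12*0.38 + 141.4*0.63 + 11.8*0.02 + 141.4*0.04 + 137.9*0.06
  = 4.560 + 89.082 + 0.236 + 5.656 + 8.274 = 107.808 m² sabins.
V = 15.2·9.3·3.3 = 466.488 m³.
RT60 = 0.161 · V / A = 0.161 × 466.488 / 107.808 = 0.70 s.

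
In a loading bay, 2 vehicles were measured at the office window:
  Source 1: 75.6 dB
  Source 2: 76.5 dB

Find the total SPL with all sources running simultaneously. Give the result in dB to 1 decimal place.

79.1 dB

Sum in the linear (power) domain: Σ 10^(Lᵢ/10) = 10^(75.6/10) + 10^(76.5/10) = 8.098e+07.
Back to dB: 10·log₁₀ Σ = 79.1 dB.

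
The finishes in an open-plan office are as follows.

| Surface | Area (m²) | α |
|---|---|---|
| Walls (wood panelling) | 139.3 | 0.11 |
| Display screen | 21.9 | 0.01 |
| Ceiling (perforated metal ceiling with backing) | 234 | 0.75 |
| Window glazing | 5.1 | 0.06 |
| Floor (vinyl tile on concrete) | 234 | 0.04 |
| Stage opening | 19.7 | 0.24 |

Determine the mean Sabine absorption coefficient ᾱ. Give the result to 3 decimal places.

0.314

Total surface area S = 654.0 m².
Weighted sum Σ Sα = 205.436.
ᾱ = A/S = 0.314.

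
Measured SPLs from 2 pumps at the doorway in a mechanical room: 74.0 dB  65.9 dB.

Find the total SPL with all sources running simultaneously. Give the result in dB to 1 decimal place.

Σ 10^(Lᵢ/10) = 2.901e+07.
Back to dB: 10·log₁₀ Σ = 74.6 dB.

74.6 dB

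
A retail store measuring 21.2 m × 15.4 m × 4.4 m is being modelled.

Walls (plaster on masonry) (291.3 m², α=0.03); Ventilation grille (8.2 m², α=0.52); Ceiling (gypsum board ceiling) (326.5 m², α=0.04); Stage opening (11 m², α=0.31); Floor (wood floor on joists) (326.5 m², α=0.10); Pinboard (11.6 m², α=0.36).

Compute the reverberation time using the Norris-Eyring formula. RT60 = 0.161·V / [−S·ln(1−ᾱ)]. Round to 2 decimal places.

3.37 sec

S = Σ Sᵢ = 975.1 m².
Absorption A = 291.3×0.03 + 8.2×0.52 + 326.5×0.04 + 11×0.31 + 326.5×0.10 + 11.6×0.36 = 66.299 sabins.
Mean coefficient ᾱ = A/S = 0.0680.
−S·ln(1−ᾱ) = −975.1 × ln(1 − 0.0680) = 68.669.
V = 21.2 × 15.4 × 4.4 = 1436.512 m³.
T = 0.161·V/[−S·ln(1−ᾱ)] = 0.161·1436.512/68.669 = 3.37 s.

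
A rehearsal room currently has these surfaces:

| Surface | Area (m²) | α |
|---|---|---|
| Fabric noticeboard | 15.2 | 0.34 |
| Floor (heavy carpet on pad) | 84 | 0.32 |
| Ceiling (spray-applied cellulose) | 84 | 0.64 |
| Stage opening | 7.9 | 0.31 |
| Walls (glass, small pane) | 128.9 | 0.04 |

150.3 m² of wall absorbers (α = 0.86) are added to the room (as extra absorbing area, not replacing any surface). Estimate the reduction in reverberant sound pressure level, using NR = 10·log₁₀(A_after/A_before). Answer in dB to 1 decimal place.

3.8 dB

Summing Sᵢαᵢ: 5.168 + 26.880 + 53.760 + 2.449 + 5.156 → A_before = 93.413 sabins.
Added absorption = 150.3 × 0.86 = 129.258 sabins.
New total A_after = 222.671 sabins.
Reduction = 10 log₁₀(A_after/A_before) = 10 log₁₀(2.3837) = 3.8 dB.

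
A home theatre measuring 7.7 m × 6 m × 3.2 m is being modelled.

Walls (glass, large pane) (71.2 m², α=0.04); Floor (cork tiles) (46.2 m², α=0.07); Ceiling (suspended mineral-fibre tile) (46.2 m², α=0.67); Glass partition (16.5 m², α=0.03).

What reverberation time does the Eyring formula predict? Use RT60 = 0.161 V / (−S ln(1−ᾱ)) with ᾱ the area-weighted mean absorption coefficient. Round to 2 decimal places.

S = Σ Sᵢ = 180.1 m².
Σ(Sᵢαᵢ) = 71.2·0.04 + 46.2·0.07 + 46.2·0.67 + 16.5·0.03 = 37.531.
ᾱ = 37.531 / 180.1 = 0.2084.
−S·ln(1−ᾱ) = −180.1 × ln(1 − 0.2084) = 42.089.
V = 7.7 × 6 × 3.2 = 147.84 m³.
T = 0.161·V/[−S·ln(1−ᾱ)] = 0.161·147.84/42.089 = 0.57 s.

0.57 seconds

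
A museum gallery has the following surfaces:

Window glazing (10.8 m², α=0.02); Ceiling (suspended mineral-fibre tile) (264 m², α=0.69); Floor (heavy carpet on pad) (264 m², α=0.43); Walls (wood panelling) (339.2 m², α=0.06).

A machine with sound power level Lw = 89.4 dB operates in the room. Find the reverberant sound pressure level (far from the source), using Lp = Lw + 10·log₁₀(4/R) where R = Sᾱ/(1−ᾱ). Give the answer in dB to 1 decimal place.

68.5 dB

Σ(Sᵢαᵢ) = 10.8·0.02 + 264·0.69 + 264·0.43 + 339.2·0.06 = 316.248; total area S = 878.0 m².
ᾱ = 316.248/878.0 = 0.3602; R = Sᾱ/(1−ᾱ) = 316.248/(1−0.3602) = 494.292 m².
Lp = 89.4 + 10·log₁₀(4/494.292) = 89.4 + (-20.92) = 68.5 dB.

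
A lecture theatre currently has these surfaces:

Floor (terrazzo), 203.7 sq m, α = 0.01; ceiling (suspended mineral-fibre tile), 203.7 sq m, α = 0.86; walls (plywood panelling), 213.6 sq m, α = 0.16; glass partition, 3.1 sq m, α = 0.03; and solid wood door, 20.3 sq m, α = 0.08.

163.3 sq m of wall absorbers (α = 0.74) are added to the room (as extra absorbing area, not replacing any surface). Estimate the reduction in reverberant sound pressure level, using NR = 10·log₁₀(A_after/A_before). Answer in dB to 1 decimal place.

2.0 dB

A_before = Σ Sᵢαᵢ = 203.7·0.01 + 203.7·0.86 + 213.6·0.16 + 3.1·0.03 + 20.3·0.08 = 213.112 sabins.
Treatment contributes 163.3·0.74 = 120.842 sabins.
A_after = 213.112 + 120.842 = 333.954 sabins.
NR = 10·log₁₀(333.954/213.112) = 2.0 dB.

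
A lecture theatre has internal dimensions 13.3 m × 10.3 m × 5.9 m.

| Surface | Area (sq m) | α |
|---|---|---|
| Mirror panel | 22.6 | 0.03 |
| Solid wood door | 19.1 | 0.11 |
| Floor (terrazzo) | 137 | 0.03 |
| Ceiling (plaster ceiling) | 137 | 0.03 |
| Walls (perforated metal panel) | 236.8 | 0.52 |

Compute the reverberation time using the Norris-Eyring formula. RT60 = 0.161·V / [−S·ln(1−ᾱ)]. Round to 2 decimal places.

Total surface area S = 22.6 + 19.1 + 137 + 137 + 236.8 = 552.5 sq m.
Σ(Sᵢαᵢ) = 22.6×0.03 + 19.1×0.11 + 137×0.03 + 137×0.03 + 236.8×0.52 = 134.135.
ᾱ = 134.135 / 552.5 = 0.2428.
−S·ln(1−ᾱ) = −552.5 × ln(1 − 0.2428) = 153.666.
V = 13.3 × 10.3 × 5.9 = 808.241 m³.
RT60 = 0.161 × 808.241 / 153.666 = 0.85 s.

0.85 seconds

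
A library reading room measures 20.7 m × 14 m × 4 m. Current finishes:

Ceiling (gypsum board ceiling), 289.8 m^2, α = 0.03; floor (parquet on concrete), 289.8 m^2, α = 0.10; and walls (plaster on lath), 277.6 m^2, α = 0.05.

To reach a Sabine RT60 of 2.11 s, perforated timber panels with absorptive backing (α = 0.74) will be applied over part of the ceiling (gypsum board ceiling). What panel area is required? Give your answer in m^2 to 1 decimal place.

Equivalent absorption area: A₁ = 289.8·0.03 + 289.8·0.10 + 277.6·0.05 = 51.554 m^2.
Required A₂ = 0.161·1159.2/2.11 = 88.451 sabins.
ΔA needed = 88.451 − 51.554 = 36.897 sabins.
Each m^2 of panel replacing the ceiling (gypsum board ceiling) adds (0.74 − 0.03) = 0.71 sabins.
Panel area = 36.897 / 0.71 = 52.0 m^2.

52.0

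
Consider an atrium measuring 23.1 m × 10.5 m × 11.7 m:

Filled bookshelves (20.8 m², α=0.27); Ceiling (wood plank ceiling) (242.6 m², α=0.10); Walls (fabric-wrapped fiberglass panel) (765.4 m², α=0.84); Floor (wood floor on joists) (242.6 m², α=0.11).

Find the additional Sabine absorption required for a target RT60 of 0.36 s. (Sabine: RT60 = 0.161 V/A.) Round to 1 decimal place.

Equivalent absorption area: A₁ = 20.8*0.27 + 242.6*0.10 + 765.4*0.84 + 242.6*0.11 = 699.498 m².
V = 2837.835 m³. Required absorption A₂ = 0.161 × 2837.835 / 0.36 = 1269.143 sabins.
Additional absorption ΔA = 1269.143 − 699.498 = 569.6 sabins.

569.6 sabins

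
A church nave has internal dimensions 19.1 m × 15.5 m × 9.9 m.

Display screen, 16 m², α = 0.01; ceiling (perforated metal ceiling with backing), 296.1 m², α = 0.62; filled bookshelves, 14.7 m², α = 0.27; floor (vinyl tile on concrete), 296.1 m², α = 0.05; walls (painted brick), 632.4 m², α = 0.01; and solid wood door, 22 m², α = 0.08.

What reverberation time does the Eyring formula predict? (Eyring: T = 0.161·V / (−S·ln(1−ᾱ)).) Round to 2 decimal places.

2.05 sec

S = Σ Sᵢ = 1277.3 m².
Σ(Sᵢαᵢ) = 16·0.01 + 296.1·0.62 + 14.7·0.27 + 296.1·0.05 + 632.4·0.01 + 22·0.08 = 210.600.
Mean coefficient ᾱ = A/S = 0.1649.
−S·ln(1−ᾱ) = −1277.3 × ln(1 − 0.1649) = 230.174.
V = 19.1 × 15.5 × 9.9 = 2930.895 m³.
RT60 = 0.161 × 2930.895 / 230.174 = 2.05 s.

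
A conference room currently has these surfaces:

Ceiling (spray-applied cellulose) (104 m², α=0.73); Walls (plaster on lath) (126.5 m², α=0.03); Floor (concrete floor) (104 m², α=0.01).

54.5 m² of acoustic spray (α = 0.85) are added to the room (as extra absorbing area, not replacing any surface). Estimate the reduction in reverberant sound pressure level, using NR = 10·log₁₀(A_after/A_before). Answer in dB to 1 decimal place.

A_before = Σ Sᵢαᵢ = 104*0.73 + 126.5*0.03 + 104*0.01 = 80.755 sabins.
Added absorption = 54.5 × 0.85 = 46.325 sabins.
New total A_after = 127.080 sabins.
NR = 10·log₁₀(127.080/80.755) = 2.0 dB.

2.0 dB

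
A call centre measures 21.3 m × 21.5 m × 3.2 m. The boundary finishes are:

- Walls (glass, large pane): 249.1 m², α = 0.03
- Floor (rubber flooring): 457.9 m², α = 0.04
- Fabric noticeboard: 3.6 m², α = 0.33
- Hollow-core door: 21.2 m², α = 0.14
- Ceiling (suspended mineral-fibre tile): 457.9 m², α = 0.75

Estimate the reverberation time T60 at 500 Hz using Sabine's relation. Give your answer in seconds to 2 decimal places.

Equivalent absorption area: A = 249.1×0.03 + 457.9×0.04 + 3.6×0.33 + 21.2×0.14 + 457.9×0.75 = 373.370 m².
V = 21.3·21.5·3.2 = 1465.44 m³.
Sabine: RT60 = 0.161 × 1465.44 / 373.370 = 0.63 s.

0.63 s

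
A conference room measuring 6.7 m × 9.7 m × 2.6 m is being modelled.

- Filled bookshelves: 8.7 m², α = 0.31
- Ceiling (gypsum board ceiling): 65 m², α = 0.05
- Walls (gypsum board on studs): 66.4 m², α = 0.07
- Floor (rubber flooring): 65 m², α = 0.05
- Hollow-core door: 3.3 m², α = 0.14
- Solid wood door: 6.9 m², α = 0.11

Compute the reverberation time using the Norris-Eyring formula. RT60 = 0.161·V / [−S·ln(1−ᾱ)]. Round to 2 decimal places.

Total surface area S = 8.7 + 65 + 66.4 + 65 + 3.3 + 6.9 = 215.3 m².
Σ(Sᵢαᵢ) = 8.7×0.31 + 65×0.05 + 66.4×0.07 + 65×0.05 + 3.3×0.14 + 6.9×0.11 = 15.066.
Mean coefficient ᾱ = A/S = 0.0700.
Eyring denominator: −S ln(1−ᾱ) = 15.624.
V = 6.7 × 9.7 × 2.6 = 168.974 m³.
T = 0.161·V/[−S·ln(1−ᾱ)] = 0.161·168.974/15.624 = 1.74 s.

1.74 seconds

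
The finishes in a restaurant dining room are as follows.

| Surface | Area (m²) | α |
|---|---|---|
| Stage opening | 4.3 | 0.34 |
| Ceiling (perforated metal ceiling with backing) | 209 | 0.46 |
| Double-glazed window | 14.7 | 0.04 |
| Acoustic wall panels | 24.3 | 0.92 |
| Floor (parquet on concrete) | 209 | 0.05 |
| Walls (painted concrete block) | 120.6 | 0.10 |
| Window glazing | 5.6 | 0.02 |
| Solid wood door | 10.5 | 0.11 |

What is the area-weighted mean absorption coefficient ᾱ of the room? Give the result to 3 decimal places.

0.241

Total surface area S = 598.0 m².
Weighted sum Σ Sα = 144.323.
ᾱ = A/S = 0.241.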